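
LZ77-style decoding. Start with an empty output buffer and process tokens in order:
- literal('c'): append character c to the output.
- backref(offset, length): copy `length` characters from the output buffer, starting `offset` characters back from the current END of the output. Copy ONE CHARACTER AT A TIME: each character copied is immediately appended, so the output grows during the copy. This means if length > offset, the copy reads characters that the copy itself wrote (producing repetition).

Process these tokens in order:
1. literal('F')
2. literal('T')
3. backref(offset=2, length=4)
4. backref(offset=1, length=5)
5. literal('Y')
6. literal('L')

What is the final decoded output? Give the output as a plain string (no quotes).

Token 1: literal('F'). Output: "F"
Token 2: literal('T'). Output: "FT"
Token 3: backref(off=2, len=4) (overlapping!). Copied 'FTFT' from pos 0. Output: "FTFTFT"
Token 4: backref(off=1, len=5) (overlapping!). Copied 'TTTTT' from pos 5. Output: "FTFTFTTTTTT"
Token 5: literal('Y'). Output: "FTFTFTTTTTTY"
Token 6: literal('L'). Output: "FTFTFTTTTTTYL"

Answer: FTFTFTTTTTTYL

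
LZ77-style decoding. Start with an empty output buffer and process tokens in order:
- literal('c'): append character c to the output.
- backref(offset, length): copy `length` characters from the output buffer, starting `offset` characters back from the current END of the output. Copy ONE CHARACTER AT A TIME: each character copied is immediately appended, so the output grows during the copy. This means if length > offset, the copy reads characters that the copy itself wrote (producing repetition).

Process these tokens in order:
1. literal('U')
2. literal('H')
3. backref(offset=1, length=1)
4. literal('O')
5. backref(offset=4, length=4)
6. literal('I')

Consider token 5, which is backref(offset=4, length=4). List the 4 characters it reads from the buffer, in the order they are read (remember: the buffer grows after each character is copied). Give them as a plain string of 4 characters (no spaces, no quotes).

Answer: UHHO

Derivation:
Token 1: literal('U'). Output: "U"
Token 2: literal('H'). Output: "UH"
Token 3: backref(off=1, len=1). Copied 'H' from pos 1. Output: "UHH"
Token 4: literal('O'). Output: "UHHO"
Token 5: backref(off=4, len=4). Buffer before: "UHHO" (len 4)
  byte 1: read out[0]='U', append. Buffer now: "UHHOU"
  byte 2: read out[1]='H', append. Buffer now: "UHHOUH"
  byte 3: read out[2]='H', append. Buffer now: "UHHOUHH"
  byte 4: read out[3]='O', append. Buffer now: "UHHOUHHO"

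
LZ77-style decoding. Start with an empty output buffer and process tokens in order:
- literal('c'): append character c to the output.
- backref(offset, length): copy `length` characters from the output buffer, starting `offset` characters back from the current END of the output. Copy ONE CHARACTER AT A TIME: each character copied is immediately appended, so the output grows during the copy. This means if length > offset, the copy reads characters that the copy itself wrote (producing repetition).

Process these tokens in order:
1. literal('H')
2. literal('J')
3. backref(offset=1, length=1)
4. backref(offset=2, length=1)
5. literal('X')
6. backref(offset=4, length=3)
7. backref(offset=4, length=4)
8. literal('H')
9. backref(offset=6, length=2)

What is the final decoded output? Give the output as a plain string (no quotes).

Token 1: literal('H'). Output: "H"
Token 2: literal('J'). Output: "HJ"
Token 3: backref(off=1, len=1). Copied 'J' from pos 1. Output: "HJJ"
Token 4: backref(off=2, len=1). Copied 'J' from pos 1. Output: "HJJJ"
Token 5: literal('X'). Output: "HJJJX"
Token 6: backref(off=4, len=3). Copied 'JJJ' from pos 1. Output: "HJJJXJJJ"
Token 7: backref(off=4, len=4). Copied 'XJJJ' from pos 4. Output: "HJJJXJJJXJJJ"
Token 8: literal('H'). Output: "HJJJXJJJXJJJH"
Token 9: backref(off=6, len=2). Copied 'JX' from pos 7. Output: "HJJJXJJJXJJJHJX"

Answer: HJJJXJJJXJJJHJX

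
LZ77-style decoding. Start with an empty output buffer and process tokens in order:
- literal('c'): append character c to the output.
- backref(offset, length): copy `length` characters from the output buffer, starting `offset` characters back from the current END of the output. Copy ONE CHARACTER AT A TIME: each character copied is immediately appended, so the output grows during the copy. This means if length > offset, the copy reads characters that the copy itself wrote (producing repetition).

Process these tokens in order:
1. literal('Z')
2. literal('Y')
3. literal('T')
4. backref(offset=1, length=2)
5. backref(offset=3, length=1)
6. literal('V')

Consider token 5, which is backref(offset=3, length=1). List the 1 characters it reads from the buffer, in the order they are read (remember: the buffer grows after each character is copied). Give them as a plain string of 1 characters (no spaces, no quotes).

Token 1: literal('Z'). Output: "Z"
Token 2: literal('Y'). Output: "ZY"
Token 3: literal('T'). Output: "ZYT"
Token 4: backref(off=1, len=2) (overlapping!). Copied 'TT' from pos 2. Output: "ZYTTT"
Token 5: backref(off=3, len=1). Buffer before: "ZYTTT" (len 5)
  byte 1: read out[2]='T', append. Buffer now: "ZYTTTT"

Answer: T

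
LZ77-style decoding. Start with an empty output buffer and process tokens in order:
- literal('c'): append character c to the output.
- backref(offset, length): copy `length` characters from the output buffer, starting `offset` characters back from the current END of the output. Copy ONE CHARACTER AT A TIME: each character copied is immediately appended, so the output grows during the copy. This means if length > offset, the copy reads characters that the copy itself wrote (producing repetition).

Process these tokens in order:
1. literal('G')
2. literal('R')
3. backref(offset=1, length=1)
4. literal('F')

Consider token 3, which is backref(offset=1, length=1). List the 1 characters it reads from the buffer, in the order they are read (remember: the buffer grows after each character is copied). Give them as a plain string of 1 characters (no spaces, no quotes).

Token 1: literal('G'). Output: "G"
Token 2: literal('R'). Output: "GR"
Token 3: backref(off=1, len=1). Buffer before: "GR" (len 2)
  byte 1: read out[1]='R', append. Buffer now: "GRR"

Answer: R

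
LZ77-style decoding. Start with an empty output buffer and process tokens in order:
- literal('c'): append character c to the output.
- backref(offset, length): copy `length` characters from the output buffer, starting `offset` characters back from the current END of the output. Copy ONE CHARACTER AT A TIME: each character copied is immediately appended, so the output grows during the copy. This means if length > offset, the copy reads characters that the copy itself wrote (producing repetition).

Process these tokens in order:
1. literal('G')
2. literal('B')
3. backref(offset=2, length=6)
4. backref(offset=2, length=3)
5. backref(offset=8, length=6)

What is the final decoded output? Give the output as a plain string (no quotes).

Token 1: literal('G'). Output: "G"
Token 2: literal('B'). Output: "GB"
Token 3: backref(off=2, len=6) (overlapping!). Copied 'GBGBGB' from pos 0. Output: "GBGBGBGB"
Token 4: backref(off=2, len=3) (overlapping!). Copied 'GBG' from pos 6. Output: "GBGBGBGBGBG"
Token 5: backref(off=8, len=6). Copied 'BGBGBG' from pos 3. Output: "GBGBGBGBGBGBGBGBG"

Answer: GBGBGBGBGBGBGBGBG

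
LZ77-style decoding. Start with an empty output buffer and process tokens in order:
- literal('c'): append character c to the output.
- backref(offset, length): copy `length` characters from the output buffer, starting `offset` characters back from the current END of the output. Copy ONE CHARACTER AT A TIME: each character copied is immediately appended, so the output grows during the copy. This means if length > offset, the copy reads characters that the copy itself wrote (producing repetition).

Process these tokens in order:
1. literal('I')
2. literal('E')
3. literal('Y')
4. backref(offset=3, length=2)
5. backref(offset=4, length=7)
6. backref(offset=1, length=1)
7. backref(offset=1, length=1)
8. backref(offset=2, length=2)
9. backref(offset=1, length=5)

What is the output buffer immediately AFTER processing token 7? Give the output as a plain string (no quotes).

Answer: IEYIEEYIEEYIII

Derivation:
Token 1: literal('I'). Output: "I"
Token 2: literal('E'). Output: "IE"
Token 3: literal('Y'). Output: "IEY"
Token 4: backref(off=3, len=2). Copied 'IE' from pos 0. Output: "IEYIE"
Token 5: backref(off=4, len=7) (overlapping!). Copied 'EYIEEYI' from pos 1. Output: "IEYIEEYIEEYI"
Token 6: backref(off=1, len=1). Copied 'I' from pos 11. Output: "IEYIEEYIEEYII"
Token 7: backref(off=1, len=1). Copied 'I' from pos 12. Output: "IEYIEEYIEEYIII"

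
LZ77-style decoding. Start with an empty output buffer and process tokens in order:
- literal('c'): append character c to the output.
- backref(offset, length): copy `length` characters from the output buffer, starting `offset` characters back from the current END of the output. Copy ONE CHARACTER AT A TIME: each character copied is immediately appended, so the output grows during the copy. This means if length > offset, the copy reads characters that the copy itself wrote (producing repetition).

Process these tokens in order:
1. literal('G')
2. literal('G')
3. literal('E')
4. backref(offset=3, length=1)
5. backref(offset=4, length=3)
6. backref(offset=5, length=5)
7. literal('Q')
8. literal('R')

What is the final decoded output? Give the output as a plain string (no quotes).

Token 1: literal('G'). Output: "G"
Token 2: literal('G'). Output: "GG"
Token 3: literal('E'). Output: "GGE"
Token 4: backref(off=3, len=1). Copied 'G' from pos 0. Output: "GGEG"
Token 5: backref(off=4, len=3). Copied 'GGE' from pos 0. Output: "GGEGGGE"
Token 6: backref(off=5, len=5). Copied 'EGGGE' from pos 2. Output: "GGEGGGEEGGGE"
Token 7: literal('Q'). Output: "GGEGGGEEGGGEQ"
Token 8: literal('R'). Output: "GGEGGGEEGGGEQR"

Answer: GGEGGGEEGGGEQR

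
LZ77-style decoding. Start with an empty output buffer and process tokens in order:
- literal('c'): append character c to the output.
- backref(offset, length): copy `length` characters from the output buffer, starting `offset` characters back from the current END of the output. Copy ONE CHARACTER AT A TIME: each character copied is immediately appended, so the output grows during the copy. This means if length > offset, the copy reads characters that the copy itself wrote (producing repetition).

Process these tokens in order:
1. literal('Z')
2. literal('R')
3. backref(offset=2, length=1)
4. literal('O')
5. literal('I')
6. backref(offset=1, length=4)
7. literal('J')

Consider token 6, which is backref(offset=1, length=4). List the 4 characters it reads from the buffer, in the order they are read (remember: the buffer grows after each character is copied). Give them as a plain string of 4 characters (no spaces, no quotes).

Answer: IIII

Derivation:
Token 1: literal('Z'). Output: "Z"
Token 2: literal('R'). Output: "ZR"
Token 3: backref(off=2, len=1). Copied 'Z' from pos 0. Output: "ZRZ"
Token 4: literal('O'). Output: "ZRZO"
Token 5: literal('I'). Output: "ZRZOI"
Token 6: backref(off=1, len=4). Buffer before: "ZRZOI" (len 5)
  byte 1: read out[4]='I', append. Buffer now: "ZRZOII"
  byte 2: read out[5]='I', append. Buffer now: "ZRZOIII"
  byte 3: read out[6]='I', append. Buffer now: "ZRZOIIII"
  byte 4: read out[7]='I', append. Buffer now: "ZRZOIIIII"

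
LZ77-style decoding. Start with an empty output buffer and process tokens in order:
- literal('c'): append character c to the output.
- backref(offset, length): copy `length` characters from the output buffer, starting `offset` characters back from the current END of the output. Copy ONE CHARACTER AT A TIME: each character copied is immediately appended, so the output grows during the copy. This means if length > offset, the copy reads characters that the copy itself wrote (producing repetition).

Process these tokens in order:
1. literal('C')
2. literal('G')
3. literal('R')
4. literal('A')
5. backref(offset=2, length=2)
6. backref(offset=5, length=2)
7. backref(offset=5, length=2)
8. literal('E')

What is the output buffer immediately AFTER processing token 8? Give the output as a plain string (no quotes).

Token 1: literal('C'). Output: "C"
Token 2: literal('G'). Output: "CG"
Token 3: literal('R'). Output: "CGR"
Token 4: literal('A'). Output: "CGRA"
Token 5: backref(off=2, len=2). Copied 'RA' from pos 2. Output: "CGRARA"
Token 6: backref(off=5, len=2). Copied 'GR' from pos 1. Output: "CGRARAGR"
Token 7: backref(off=5, len=2). Copied 'AR' from pos 3. Output: "CGRARAGRAR"
Token 8: literal('E'). Output: "CGRARAGRARE"

Answer: CGRARAGRARE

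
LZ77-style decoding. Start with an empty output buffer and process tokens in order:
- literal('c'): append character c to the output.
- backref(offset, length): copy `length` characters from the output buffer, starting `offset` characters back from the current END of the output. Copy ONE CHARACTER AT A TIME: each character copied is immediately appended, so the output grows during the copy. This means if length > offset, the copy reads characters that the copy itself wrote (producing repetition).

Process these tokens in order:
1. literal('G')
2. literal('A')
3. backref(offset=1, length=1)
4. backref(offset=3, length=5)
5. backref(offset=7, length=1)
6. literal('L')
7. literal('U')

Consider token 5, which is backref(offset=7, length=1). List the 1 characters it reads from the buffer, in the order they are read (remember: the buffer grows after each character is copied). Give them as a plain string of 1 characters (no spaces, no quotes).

Answer: A

Derivation:
Token 1: literal('G'). Output: "G"
Token 2: literal('A'). Output: "GA"
Token 3: backref(off=1, len=1). Copied 'A' from pos 1. Output: "GAA"
Token 4: backref(off=3, len=5) (overlapping!). Copied 'GAAGA' from pos 0. Output: "GAAGAAGA"
Token 5: backref(off=7, len=1). Buffer before: "GAAGAAGA" (len 8)
  byte 1: read out[1]='A', append. Buffer now: "GAAGAAGAA"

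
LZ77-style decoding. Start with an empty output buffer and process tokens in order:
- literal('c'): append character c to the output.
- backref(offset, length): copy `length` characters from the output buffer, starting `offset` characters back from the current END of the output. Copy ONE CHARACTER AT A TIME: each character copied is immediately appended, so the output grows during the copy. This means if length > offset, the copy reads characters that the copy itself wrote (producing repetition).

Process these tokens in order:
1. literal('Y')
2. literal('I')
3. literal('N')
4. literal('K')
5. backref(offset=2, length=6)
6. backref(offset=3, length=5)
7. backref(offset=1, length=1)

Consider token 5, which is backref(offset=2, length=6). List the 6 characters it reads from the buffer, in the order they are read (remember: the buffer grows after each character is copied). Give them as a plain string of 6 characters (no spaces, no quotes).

Answer: NKNKNK

Derivation:
Token 1: literal('Y'). Output: "Y"
Token 2: literal('I'). Output: "YI"
Token 3: literal('N'). Output: "YIN"
Token 4: literal('K'). Output: "YINK"
Token 5: backref(off=2, len=6). Buffer before: "YINK" (len 4)
  byte 1: read out[2]='N', append. Buffer now: "YINKN"
  byte 2: read out[3]='K', append. Buffer now: "YINKNK"
  byte 3: read out[4]='N', append. Buffer now: "YINKNKN"
  byte 4: read out[5]='K', append. Buffer now: "YINKNKNK"
  byte 5: read out[6]='N', append. Buffer now: "YINKNKNKN"
  byte 6: read out[7]='K', append. Buffer now: "YINKNKNKNK"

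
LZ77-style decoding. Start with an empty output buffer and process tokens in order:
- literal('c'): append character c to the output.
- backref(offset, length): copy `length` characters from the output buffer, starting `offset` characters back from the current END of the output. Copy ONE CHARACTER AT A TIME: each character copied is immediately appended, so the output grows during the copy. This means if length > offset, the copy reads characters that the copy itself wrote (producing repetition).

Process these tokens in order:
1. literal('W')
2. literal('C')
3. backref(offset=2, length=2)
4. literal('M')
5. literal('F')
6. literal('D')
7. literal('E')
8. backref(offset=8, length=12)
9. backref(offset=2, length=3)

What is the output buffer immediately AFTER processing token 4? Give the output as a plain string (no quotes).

Token 1: literal('W'). Output: "W"
Token 2: literal('C'). Output: "WC"
Token 3: backref(off=2, len=2). Copied 'WC' from pos 0. Output: "WCWC"
Token 4: literal('M'). Output: "WCWCM"

Answer: WCWCM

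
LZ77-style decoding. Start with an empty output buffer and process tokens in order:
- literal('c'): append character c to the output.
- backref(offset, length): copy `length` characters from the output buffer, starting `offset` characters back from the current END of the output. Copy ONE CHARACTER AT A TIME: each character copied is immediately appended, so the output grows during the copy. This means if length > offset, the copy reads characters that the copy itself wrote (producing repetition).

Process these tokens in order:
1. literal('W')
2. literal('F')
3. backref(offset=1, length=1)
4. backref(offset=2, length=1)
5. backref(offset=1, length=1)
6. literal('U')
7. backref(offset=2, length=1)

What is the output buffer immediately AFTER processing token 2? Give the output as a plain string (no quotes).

Answer: WF

Derivation:
Token 1: literal('W'). Output: "W"
Token 2: literal('F'). Output: "WF"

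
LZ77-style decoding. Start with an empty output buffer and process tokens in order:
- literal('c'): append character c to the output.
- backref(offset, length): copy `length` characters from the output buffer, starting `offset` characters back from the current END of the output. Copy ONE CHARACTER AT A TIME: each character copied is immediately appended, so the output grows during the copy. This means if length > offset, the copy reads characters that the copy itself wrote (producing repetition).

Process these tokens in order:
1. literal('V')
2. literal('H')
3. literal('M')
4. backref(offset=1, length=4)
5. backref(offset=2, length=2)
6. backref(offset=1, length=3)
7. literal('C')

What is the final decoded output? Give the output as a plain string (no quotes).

Answer: VHMMMMMMMMMMC

Derivation:
Token 1: literal('V'). Output: "V"
Token 2: literal('H'). Output: "VH"
Token 3: literal('M'). Output: "VHM"
Token 4: backref(off=1, len=4) (overlapping!). Copied 'MMMM' from pos 2. Output: "VHMMMMM"
Token 5: backref(off=2, len=2). Copied 'MM' from pos 5. Output: "VHMMMMMMM"
Token 6: backref(off=1, len=3) (overlapping!). Copied 'MMM' from pos 8. Output: "VHMMMMMMMMMM"
Token 7: literal('C'). Output: "VHMMMMMMMMMMC"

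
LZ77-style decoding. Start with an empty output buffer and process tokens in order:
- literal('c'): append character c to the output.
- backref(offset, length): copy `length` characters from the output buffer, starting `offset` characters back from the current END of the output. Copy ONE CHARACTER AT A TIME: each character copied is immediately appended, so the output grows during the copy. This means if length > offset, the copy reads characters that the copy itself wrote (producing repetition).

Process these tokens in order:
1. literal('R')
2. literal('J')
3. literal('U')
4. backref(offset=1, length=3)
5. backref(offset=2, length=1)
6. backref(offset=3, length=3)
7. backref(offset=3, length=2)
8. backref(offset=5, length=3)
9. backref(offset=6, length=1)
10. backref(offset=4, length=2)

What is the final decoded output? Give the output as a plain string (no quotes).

Token 1: literal('R'). Output: "R"
Token 2: literal('J'). Output: "RJ"
Token 3: literal('U'). Output: "RJU"
Token 4: backref(off=1, len=3) (overlapping!). Copied 'UUU' from pos 2. Output: "RJUUUU"
Token 5: backref(off=2, len=1). Copied 'U' from pos 4. Output: "RJUUUUU"
Token 6: backref(off=3, len=3). Copied 'UUU' from pos 4. Output: "RJUUUUUUUU"
Token 7: backref(off=3, len=2). Copied 'UU' from pos 7. Output: "RJUUUUUUUUUU"
Token 8: backref(off=5, len=3). Copied 'UUU' from pos 7. Output: "RJUUUUUUUUUUUUU"
Token 9: backref(off=6, len=1). Copied 'U' from pos 9. Output: "RJUUUUUUUUUUUUUU"
Token 10: backref(off=4, len=2). Copied 'UU' from pos 12. Output: "RJUUUUUUUUUUUUUUUU"

Answer: RJUUUUUUUUUUUUUUUU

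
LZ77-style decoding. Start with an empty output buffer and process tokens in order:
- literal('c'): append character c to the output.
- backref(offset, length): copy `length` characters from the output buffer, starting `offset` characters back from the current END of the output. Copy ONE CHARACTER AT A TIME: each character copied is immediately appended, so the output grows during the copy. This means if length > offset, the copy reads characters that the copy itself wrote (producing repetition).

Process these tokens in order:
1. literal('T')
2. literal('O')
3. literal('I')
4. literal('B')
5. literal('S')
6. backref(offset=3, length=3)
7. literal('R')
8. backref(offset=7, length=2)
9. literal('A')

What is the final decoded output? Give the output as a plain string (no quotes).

Answer: TOIBSIBSRIBA

Derivation:
Token 1: literal('T'). Output: "T"
Token 2: literal('O'). Output: "TO"
Token 3: literal('I'). Output: "TOI"
Token 4: literal('B'). Output: "TOIB"
Token 5: literal('S'). Output: "TOIBS"
Token 6: backref(off=3, len=3). Copied 'IBS' from pos 2. Output: "TOIBSIBS"
Token 7: literal('R'). Output: "TOIBSIBSR"
Token 8: backref(off=7, len=2). Copied 'IB' from pos 2. Output: "TOIBSIBSRIB"
Token 9: literal('A'). Output: "TOIBSIBSRIBA"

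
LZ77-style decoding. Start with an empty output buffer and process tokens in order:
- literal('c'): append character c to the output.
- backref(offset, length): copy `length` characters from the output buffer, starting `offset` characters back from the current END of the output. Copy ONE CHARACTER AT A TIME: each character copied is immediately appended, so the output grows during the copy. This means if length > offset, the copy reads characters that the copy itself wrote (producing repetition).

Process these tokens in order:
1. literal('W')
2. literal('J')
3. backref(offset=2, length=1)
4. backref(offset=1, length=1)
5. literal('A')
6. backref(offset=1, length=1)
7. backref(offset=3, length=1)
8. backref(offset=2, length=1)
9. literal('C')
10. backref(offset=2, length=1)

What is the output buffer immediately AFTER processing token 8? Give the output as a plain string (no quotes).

Token 1: literal('W'). Output: "W"
Token 2: literal('J'). Output: "WJ"
Token 3: backref(off=2, len=1). Copied 'W' from pos 0. Output: "WJW"
Token 4: backref(off=1, len=1). Copied 'W' from pos 2. Output: "WJWW"
Token 5: literal('A'). Output: "WJWWA"
Token 6: backref(off=1, len=1). Copied 'A' from pos 4. Output: "WJWWAA"
Token 7: backref(off=3, len=1). Copied 'W' from pos 3. Output: "WJWWAAW"
Token 8: backref(off=2, len=1). Copied 'A' from pos 5. Output: "WJWWAAWA"

Answer: WJWWAAWA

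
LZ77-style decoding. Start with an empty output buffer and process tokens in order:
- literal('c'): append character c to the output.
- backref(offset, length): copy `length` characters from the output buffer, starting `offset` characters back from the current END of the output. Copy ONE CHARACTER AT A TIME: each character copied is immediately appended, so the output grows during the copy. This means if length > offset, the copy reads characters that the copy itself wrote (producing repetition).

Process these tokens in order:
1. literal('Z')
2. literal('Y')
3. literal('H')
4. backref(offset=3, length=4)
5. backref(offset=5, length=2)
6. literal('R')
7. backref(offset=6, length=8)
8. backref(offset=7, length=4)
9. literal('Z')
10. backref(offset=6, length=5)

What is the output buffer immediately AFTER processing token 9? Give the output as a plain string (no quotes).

Answer: ZYHZYHZHZRYHZHZRYHHZHZZ

Derivation:
Token 1: literal('Z'). Output: "Z"
Token 2: literal('Y'). Output: "ZY"
Token 3: literal('H'). Output: "ZYH"
Token 4: backref(off=3, len=4) (overlapping!). Copied 'ZYHZ' from pos 0. Output: "ZYHZYHZ"
Token 5: backref(off=5, len=2). Copied 'HZ' from pos 2. Output: "ZYHZYHZHZ"
Token 6: literal('R'). Output: "ZYHZYHZHZR"
Token 7: backref(off=6, len=8) (overlapping!). Copied 'YHZHZRYH' from pos 4. Output: "ZYHZYHZHZRYHZHZRYH"
Token 8: backref(off=7, len=4). Copied 'HZHZ' from pos 11. Output: "ZYHZYHZHZRYHZHZRYHHZHZ"
Token 9: literal('Z'). Output: "ZYHZYHZHZRYHZHZRYHHZHZZ"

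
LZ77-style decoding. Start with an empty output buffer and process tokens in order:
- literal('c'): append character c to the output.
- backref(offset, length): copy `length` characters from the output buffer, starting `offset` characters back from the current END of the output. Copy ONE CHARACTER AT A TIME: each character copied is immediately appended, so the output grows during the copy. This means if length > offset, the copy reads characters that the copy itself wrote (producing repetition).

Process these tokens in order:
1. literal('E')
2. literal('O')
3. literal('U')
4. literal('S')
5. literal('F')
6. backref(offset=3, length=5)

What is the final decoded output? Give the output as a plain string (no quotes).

Token 1: literal('E'). Output: "E"
Token 2: literal('O'). Output: "EO"
Token 3: literal('U'). Output: "EOU"
Token 4: literal('S'). Output: "EOUS"
Token 5: literal('F'). Output: "EOUSF"
Token 6: backref(off=3, len=5) (overlapping!). Copied 'USFUS' from pos 2. Output: "EOUSFUSFUS"

Answer: EOUSFUSFUS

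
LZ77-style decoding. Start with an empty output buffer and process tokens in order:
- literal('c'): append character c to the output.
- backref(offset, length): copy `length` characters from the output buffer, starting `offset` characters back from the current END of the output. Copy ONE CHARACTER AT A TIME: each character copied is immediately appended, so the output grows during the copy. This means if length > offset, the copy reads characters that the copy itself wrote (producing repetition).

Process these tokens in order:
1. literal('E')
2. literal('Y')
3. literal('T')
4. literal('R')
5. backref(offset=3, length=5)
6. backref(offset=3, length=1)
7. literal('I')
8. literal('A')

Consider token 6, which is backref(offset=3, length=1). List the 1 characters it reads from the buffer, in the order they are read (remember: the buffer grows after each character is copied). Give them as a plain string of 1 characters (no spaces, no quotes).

Token 1: literal('E'). Output: "E"
Token 2: literal('Y'). Output: "EY"
Token 3: literal('T'). Output: "EYT"
Token 4: literal('R'). Output: "EYTR"
Token 5: backref(off=3, len=5) (overlapping!). Copied 'YTRYT' from pos 1. Output: "EYTRYTRYT"
Token 6: backref(off=3, len=1). Buffer before: "EYTRYTRYT" (len 9)
  byte 1: read out[6]='R', append. Buffer now: "EYTRYTRYTR"

Answer: R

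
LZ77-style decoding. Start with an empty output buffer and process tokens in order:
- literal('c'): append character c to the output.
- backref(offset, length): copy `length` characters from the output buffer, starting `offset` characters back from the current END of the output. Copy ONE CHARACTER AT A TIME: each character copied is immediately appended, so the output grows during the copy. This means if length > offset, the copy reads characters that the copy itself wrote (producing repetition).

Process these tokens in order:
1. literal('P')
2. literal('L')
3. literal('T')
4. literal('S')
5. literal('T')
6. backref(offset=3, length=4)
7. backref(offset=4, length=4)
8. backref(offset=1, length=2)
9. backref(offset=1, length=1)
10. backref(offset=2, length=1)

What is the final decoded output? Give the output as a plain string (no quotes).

Token 1: literal('P'). Output: "P"
Token 2: literal('L'). Output: "PL"
Token 3: literal('T'). Output: "PLT"
Token 4: literal('S'). Output: "PLTS"
Token 5: literal('T'). Output: "PLTST"
Token 6: backref(off=3, len=4) (overlapping!). Copied 'TSTT' from pos 2. Output: "PLTSTTSTT"
Token 7: backref(off=4, len=4). Copied 'TSTT' from pos 5. Output: "PLTSTTSTTTSTT"
Token 8: backref(off=1, len=2) (overlapping!). Copied 'TT' from pos 12. Output: "PLTSTTSTTTSTTTT"
Token 9: backref(off=1, len=1). Copied 'T' from pos 14. Output: "PLTSTTSTTTSTTTTT"
Token 10: backref(off=2, len=1). Copied 'T' from pos 14. Output: "PLTSTTSTTTSTTTTTT"

Answer: PLTSTTSTTTSTTTTTT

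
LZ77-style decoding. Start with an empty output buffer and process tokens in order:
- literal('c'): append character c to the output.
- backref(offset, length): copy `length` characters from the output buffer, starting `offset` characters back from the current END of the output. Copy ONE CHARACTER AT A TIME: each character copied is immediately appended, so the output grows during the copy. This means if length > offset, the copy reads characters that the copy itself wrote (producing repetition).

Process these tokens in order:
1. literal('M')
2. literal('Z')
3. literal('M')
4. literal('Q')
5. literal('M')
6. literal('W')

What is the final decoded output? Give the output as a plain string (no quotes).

Token 1: literal('M'). Output: "M"
Token 2: literal('Z'). Output: "MZ"
Token 3: literal('M'). Output: "MZM"
Token 4: literal('Q'). Output: "MZMQ"
Token 5: literal('M'). Output: "MZMQM"
Token 6: literal('W'). Output: "MZMQMW"

Answer: MZMQMW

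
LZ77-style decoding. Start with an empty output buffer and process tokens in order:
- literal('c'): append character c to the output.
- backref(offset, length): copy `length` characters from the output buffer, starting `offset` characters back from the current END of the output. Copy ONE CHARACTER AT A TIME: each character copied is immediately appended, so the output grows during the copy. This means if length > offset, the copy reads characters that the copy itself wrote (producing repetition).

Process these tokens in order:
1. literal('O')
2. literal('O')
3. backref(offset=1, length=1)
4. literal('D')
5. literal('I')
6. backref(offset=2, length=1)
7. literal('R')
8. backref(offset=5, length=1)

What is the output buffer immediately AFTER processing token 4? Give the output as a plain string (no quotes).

Answer: OOOD

Derivation:
Token 1: literal('O'). Output: "O"
Token 2: literal('O'). Output: "OO"
Token 3: backref(off=1, len=1). Copied 'O' from pos 1. Output: "OOO"
Token 4: literal('D'). Output: "OOOD"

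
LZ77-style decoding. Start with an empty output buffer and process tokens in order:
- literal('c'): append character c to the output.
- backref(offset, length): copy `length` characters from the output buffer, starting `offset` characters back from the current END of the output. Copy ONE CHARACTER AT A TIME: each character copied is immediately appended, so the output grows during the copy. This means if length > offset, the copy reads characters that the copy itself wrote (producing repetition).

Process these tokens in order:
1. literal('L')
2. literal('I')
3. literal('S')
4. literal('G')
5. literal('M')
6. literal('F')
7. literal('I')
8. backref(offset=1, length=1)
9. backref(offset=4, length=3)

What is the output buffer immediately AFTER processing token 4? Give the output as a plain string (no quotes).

Answer: LISG

Derivation:
Token 1: literal('L'). Output: "L"
Token 2: literal('I'). Output: "LI"
Token 3: literal('S'). Output: "LIS"
Token 4: literal('G'). Output: "LISG"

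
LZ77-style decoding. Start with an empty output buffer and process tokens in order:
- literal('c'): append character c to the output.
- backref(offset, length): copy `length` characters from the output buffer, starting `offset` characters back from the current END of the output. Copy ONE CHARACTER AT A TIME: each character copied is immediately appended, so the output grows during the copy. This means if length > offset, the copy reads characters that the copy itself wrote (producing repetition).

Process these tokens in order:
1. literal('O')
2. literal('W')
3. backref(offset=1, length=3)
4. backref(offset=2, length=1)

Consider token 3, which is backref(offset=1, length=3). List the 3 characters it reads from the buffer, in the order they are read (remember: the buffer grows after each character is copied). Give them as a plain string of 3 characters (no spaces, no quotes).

Token 1: literal('O'). Output: "O"
Token 2: literal('W'). Output: "OW"
Token 3: backref(off=1, len=3). Buffer before: "OW" (len 2)
  byte 1: read out[1]='W', append. Buffer now: "OWW"
  byte 2: read out[2]='W', append. Buffer now: "OWWW"
  byte 3: read out[3]='W', append. Buffer now: "OWWWW"

Answer: WWW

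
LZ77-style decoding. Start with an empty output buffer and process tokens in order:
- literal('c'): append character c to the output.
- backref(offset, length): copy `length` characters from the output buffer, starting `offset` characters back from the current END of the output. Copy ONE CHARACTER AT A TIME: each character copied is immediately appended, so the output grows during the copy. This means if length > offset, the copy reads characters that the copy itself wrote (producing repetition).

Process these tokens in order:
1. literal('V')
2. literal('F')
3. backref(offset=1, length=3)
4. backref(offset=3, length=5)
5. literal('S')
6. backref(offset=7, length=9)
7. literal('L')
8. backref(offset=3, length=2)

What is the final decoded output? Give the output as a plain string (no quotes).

Answer: VFFFFFFFFFSFFFFFFSFFLFF

Derivation:
Token 1: literal('V'). Output: "V"
Token 2: literal('F'). Output: "VF"
Token 3: backref(off=1, len=3) (overlapping!). Copied 'FFF' from pos 1. Output: "VFFFF"
Token 4: backref(off=3, len=5) (overlapping!). Copied 'FFFFF' from pos 2. Output: "VFFFFFFFFF"
Token 5: literal('S'). Output: "VFFFFFFFFFS"
Token 6: backref(off=7, len=9) (overlapping!). Copied 'FFFFFFSFF' from pos 4. Output: "VFFFFFFFFFSFFFFFFSFF"
Token 7: literal('L'). Output: "VFFFFFFFFFSFFFFFFSFFL"
Token 8: backref(off=3, len=2). Copied 'FF' from pos 18. Output: "VFFFFFFFFFSFFFFFFSFFLFF"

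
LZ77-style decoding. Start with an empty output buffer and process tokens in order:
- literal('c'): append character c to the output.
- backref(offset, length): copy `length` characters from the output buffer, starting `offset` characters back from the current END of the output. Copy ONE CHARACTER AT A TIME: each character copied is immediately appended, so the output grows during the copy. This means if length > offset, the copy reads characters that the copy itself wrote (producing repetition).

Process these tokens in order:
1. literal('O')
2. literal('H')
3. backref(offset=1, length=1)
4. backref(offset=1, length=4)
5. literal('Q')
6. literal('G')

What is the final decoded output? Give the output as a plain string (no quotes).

Answer: OHHHHHHQG

Derivation:
Token 1: literal('O'). Output: "O"
Token 2: literal('H'). Output: "OH"
Token 3: backref(off=1, len=1). Copied 'H' from pos 1. Output: "OHH"
Token 4: backref(off=1, len=4) (overlapping!). Copied 'HHHH' from pos 2. Output: "OHHHHHH"
Token 5: literal('Q'). Output: "OHHHHHHQ"
Token 6: literal('G'). Output: "OHHHHHHQG"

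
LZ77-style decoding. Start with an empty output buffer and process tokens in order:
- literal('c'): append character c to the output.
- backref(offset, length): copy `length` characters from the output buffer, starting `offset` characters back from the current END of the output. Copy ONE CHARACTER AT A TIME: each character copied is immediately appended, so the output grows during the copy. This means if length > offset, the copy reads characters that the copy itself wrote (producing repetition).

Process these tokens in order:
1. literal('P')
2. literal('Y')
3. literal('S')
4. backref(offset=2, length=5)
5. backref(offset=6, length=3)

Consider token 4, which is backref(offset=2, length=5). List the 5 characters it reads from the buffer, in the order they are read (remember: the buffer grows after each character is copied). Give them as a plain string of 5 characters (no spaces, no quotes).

Token 1: literal('P'). Output: "P"
Token 2: literal('Y'). Output: "PY"
Token 3: literal('S'). Output: "PYS"
Token 4: backref(off=2, len=5). Buffer before: "PYS" (len 3)
  byte 1: read out[1]='Y', append. Buffer now: "PYSY"
  byte 2: read out[2]='S', append. Buffer now: "PYSYS"
  byte 3: read out[3]='Y', append. Buffer now: "PYSYSY"
  byte 4: read out[4]='S', append. Buffer now: "PYSYSYS"
  byte 5: read out[5]='Y', append. Buffer now: "PYSYSYSY"

Answer: YSYSY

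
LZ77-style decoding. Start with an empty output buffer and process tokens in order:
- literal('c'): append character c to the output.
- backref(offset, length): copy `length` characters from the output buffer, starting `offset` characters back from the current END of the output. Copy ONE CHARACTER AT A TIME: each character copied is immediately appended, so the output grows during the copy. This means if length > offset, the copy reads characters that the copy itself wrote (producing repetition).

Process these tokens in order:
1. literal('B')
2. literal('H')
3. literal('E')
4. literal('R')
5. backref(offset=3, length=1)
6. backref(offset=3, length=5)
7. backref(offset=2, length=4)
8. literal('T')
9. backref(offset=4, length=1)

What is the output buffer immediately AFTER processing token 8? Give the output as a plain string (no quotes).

Token 1: literal('B'). Output: "B"
Token 2: literal('H'). Output: "BH"
Token 3: literal('E'). Output: "BHE"
Token 4: literal('R'). Output: "BHER"
Token 5: backref(off=3, len=1). Copied 'H' from pos 1. Output: "BHERH"
Token 6: backref(off=3, len=5) (overlapping!). Copied 'ERHER' from pos 2. Output: "BHERHERHER"
Token 7: backref(off=2, len=4) (overlapping!). Copied 'ERER' from pos 8. Output: "BHERHERHERERER"
Token 8: literal('T'). Output: "BHERHERHERERERT"

Answer: BHERHERHERERERT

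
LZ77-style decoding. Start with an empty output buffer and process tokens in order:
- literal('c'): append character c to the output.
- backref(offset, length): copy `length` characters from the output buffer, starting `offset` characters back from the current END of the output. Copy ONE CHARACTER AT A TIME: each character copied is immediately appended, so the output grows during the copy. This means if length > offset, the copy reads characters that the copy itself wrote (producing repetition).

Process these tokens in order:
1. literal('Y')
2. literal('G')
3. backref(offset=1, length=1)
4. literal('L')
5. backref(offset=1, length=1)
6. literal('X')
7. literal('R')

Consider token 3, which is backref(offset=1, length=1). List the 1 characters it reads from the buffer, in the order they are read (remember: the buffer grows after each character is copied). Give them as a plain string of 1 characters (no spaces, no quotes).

Answer: G

Derivation:
Token 1: literal('Y'). Output: "Y"
Token 2: literal('G'). Output: "YG"
Token 3: backref(off=1, len=1). Buffer before: "YG" (len 2)
  byte 1: read out[1]='G', append. Buffer now: "YGG"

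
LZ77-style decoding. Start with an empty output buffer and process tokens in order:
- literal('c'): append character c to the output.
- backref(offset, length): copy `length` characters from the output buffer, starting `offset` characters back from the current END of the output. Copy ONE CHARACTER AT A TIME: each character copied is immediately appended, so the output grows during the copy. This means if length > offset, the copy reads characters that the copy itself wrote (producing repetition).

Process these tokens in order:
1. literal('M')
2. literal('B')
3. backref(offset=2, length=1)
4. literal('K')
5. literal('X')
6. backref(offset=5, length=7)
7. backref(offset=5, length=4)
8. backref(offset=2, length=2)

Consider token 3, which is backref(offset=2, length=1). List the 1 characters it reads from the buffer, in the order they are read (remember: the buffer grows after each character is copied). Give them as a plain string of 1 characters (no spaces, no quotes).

Token 1: literal('M'). Output: "M"
Token 2: literal('B'). Output: "MB"
Token 3: backref(off=2, len=1). Buffer before: "MB" (len 2)
  byte 1: read out[0]='M', append. Buffer now: "MBM"

Answer: M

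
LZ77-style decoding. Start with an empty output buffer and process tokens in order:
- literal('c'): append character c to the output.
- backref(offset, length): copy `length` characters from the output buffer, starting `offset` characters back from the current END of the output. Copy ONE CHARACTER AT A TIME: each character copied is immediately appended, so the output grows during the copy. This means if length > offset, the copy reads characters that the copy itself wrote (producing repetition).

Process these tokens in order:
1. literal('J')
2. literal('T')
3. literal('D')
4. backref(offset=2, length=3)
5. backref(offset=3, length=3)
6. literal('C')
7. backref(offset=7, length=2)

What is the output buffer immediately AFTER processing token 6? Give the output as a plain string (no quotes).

Answer: JTDTDTTDTC

Derivation:
Token 1: literal('J'). Output: "J"
Token 2: literal('T'). Output: "JT"
Token 3: literal('D'). Output: "JTD"
Token 4: backref(off=2, len=3) (overlapping!). Copied 'TDT' from pos 1. Output: "JTDTDT"
Token 5: backref(off=3, len=3). Copied 'TDT' from pos 3. Output: "JTDTDTTDT"
Token 6: literal('C'). Output: "JTDTDTTDTC"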